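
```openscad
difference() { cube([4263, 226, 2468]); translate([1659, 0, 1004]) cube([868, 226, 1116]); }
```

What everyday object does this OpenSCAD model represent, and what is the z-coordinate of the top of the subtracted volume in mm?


A wall with a window opening. The window head height is 2120 mm.

A wall with a rectangular opening subtracted — a window. Sill at z = 1004, opening 1116 mm tall, so the head is at 1004 + 1116 = 2120 mm.


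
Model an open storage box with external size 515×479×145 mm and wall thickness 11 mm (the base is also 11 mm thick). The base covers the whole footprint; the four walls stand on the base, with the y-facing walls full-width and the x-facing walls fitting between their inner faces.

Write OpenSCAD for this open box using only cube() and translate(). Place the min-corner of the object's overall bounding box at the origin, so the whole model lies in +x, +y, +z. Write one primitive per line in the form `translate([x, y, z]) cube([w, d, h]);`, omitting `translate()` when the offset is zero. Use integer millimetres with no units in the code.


cube([515, 479, 11]);
translate([0, 0, 11]) cube([515, 11, 134]);
translate([0, 468, 11]) cube([515, 11, 134]);
translate([0, 11, 11]) cube([11, 457, 134]);
translate([504, 11, 11]) cube([11, 457, 134]);


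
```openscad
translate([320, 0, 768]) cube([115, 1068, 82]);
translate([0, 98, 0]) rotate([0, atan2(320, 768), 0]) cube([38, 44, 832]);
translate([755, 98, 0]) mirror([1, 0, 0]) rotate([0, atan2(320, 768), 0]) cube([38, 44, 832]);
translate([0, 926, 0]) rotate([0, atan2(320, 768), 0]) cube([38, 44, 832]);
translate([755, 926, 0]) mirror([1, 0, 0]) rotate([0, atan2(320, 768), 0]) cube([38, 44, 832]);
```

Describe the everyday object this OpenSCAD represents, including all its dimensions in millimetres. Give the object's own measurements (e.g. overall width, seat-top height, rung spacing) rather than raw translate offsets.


A sawhorse. A 115×1068×82 mm beam (x, y, z) sits on two A-frame leg pairs. Each pair is two raked legs of 38×44 mm section (44 mm along y) splaying symmetrically in x. Each leg rises 768 mm vertically over 320 mm of horizontal reach and is 832 mm long along its own axis. Every leg's outer bottom edge rests on the floor and its outer top edge meets a bottom edge of the beam — the left legs (tilting toward +x) meet the beam's −x bottom edge, the right legs (their mirror images, tilting toward −x) meet its +x bottom edge — so the leg tops tuck under the beam, the beam's underside is 768 mm above the floor, and the feet are 755 mm apart outside-to-outside with the beam centred between them. The two leg pairs are set in 98 mm from either end of the beam.


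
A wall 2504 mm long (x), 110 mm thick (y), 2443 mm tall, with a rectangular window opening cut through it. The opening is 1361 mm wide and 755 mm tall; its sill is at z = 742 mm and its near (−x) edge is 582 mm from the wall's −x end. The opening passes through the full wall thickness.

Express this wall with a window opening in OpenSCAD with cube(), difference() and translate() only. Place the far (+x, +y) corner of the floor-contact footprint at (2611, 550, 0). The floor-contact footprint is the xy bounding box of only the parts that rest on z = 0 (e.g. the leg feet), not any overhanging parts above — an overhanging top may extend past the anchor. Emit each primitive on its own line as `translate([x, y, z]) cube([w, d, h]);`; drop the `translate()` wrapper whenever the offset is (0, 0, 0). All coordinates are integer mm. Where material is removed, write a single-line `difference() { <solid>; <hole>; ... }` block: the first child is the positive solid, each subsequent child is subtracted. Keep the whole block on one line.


difference() { translate([107, 440, 0]) cube([2504, 110, 2443]); translate([689, 440, 742]) cube([1361, 110, 755]); }


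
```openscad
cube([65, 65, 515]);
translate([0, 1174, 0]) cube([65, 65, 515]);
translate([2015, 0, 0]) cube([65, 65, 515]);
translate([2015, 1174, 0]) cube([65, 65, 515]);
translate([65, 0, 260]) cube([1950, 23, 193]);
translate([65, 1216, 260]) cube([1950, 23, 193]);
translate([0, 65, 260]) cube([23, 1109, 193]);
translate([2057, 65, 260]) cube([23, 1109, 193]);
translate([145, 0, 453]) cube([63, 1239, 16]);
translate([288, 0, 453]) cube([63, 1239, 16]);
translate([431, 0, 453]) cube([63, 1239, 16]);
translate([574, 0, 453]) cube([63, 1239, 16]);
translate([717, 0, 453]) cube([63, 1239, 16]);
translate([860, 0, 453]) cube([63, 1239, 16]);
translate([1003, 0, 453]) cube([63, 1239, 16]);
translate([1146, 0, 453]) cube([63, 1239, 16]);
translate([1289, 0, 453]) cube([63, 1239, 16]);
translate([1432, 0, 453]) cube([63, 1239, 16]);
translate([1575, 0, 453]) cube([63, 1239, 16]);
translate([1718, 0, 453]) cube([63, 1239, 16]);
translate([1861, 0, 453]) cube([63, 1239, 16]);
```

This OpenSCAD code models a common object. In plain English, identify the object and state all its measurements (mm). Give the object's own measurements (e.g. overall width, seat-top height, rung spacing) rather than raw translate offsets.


A bed frame 2080 mm long (x) by 1239 mm wide (y). Four 65×65 mm corner posts, 515 mm tall, at the corners of the footprint. Four rails of 23 mm thickness and 193 mm height run between adjacent posts with their undersides at z = 260 mm, their outer faces flush with the outside of the frame (the two x-running rails run between the posts' inner faces; the two y-running rails run between the posts' inner faces). 13 slats, each 63 mm wide (x) and 16 mm thick, lie across the top of the two x-running rails, running the full 1239 mm width of the frame in y; along x they sit between the end posts with a 80 mm gap after the −x posts and between neighbouring slats, leaving 91 mm before the +x posts.


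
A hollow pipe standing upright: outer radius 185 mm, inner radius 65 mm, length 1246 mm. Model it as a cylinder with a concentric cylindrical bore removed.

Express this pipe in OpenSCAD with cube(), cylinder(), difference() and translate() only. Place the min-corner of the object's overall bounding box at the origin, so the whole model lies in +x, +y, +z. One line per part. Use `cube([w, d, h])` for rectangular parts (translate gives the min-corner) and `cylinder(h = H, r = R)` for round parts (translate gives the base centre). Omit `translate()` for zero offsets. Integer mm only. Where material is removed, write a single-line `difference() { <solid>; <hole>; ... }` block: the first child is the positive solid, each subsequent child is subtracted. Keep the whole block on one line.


difference() { translate([185, 185, 0]) cylinder(h = 1246, r = 185); translate([185, 185, 0]) cylinder(h = 1246, r = 65); }


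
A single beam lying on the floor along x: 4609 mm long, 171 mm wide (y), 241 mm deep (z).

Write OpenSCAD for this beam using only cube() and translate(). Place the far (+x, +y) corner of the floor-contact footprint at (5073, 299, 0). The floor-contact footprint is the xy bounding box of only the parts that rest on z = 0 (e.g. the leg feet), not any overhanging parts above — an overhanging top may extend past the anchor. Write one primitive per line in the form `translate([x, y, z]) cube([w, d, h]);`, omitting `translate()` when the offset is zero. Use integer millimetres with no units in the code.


translate([464, 128, 0]) cube([4609, 171, 241]);


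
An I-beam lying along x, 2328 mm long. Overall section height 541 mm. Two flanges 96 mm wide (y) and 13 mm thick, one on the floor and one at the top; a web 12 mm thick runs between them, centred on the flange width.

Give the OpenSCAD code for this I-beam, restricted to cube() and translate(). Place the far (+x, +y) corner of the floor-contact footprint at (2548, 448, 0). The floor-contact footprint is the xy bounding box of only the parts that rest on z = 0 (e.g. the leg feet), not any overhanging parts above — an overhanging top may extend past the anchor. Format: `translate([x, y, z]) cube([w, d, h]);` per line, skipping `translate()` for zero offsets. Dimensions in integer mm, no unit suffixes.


translate([220, 352, 0]) cube([2328, 96, 13]);
translate([220, 394, 13]) cube([2328, 12, 515]);
translate([220, 352, 528]) cube([2328, 96, 13]);


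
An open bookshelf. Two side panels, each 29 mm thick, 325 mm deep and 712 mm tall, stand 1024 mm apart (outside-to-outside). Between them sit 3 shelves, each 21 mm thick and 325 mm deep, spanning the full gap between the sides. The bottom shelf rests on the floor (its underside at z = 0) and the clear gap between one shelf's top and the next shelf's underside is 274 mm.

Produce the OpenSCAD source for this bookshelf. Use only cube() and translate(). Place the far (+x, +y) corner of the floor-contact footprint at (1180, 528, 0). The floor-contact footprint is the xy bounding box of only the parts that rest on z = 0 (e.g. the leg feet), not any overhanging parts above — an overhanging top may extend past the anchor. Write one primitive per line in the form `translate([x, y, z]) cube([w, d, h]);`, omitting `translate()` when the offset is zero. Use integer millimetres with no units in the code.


translate([156, 203, 0]) cube([29, 325, 712]);
translate([1151, 203, 0]) cube([29, 325, 712]);
translate([185, 203, 0]) cube([966, 325, 21]);
translate([185, 203, 295]) cube([966, 325, 21]);
translate([185, 203, 590]) cube([966, 325, 21]);


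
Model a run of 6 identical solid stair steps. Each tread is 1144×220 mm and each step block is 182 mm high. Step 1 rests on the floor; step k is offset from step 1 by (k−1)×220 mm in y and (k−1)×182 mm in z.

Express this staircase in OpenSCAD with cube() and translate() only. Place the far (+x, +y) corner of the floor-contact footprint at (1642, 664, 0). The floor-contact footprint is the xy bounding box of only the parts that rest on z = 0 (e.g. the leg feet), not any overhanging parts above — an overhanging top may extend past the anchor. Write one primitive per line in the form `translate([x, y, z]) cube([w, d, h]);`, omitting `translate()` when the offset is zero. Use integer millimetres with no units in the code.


translate([498, 444, 0]) cube([1144, 220, 182]);
translate([498, 664, 182]) cube([1144, 220, 182]);
translate([498, 884, 364]) cube([1144, 220, 182]);
translate([498, 1104, 546]) cube([1144, 220, 182]);
translate([498, 1324, 728]) cube([1144, 220, 182]);
translate([498, 1544, 910]) cube([1144, 220, 182]);


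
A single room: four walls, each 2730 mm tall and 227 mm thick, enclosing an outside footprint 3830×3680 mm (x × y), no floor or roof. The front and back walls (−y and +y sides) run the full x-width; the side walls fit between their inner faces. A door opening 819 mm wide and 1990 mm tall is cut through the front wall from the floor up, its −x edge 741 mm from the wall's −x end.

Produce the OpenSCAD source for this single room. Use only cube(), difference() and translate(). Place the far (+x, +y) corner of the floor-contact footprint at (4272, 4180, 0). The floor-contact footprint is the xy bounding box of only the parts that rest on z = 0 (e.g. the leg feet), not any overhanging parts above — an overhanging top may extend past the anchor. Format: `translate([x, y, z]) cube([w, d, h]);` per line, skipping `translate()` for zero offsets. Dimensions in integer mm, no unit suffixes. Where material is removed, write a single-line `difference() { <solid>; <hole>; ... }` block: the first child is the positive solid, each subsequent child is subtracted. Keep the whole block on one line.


difference() { translate([442, 500, 0]) cube([3830, 227, 2730]); translate([1183, 500, 0]) cube([819, 227, 1990]); }
translate([442, 3953, 0]) cube([3830, 227, 2730]);
translate([442, 727, 0]) cube([227, 3226, 2730]);
translate([4045, 727, 0]) cube([227, 3226, 2730]);


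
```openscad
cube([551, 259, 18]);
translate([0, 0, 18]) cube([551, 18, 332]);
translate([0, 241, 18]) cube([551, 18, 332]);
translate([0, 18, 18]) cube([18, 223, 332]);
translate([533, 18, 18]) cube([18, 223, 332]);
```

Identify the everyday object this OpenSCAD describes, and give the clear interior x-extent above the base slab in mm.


An open box. The internal width is 515 mm.

A 551×259 base slab with four walls standing on it — an open box. The base is 551 mm wide and the walls are 18 mm thick, so the internal width is 551 − 2 × 18 = 515 mm.


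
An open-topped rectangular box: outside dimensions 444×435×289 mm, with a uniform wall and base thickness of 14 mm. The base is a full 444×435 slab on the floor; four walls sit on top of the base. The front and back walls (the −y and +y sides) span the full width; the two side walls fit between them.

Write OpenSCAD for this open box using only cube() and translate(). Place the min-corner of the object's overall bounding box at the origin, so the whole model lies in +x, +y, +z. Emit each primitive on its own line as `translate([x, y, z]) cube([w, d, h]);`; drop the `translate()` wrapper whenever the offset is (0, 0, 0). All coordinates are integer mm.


cube([444, 435, 14]);
translate([0, 0, 14]) cube([444, 14, 275]);
translate([0, 421, 14]) cube([444, 14, 275]);
translate([0, 14, 14]) cube([14, 407, 275]);
translate([430, 14, 14]) cube([14, 407, 275]);


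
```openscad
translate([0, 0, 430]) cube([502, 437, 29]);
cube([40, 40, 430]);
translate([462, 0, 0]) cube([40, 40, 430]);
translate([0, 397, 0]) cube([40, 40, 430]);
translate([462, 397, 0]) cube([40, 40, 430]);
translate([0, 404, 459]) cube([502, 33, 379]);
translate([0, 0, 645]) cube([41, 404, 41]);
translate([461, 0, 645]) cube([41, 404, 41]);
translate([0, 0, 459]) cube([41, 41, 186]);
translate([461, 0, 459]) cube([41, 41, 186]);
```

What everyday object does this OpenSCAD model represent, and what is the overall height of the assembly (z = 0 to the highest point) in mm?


A chair. The overall height is 838 mm.

A slab on four corner posts with a tall panel at the back — a chair. The seat slab sits at z = 430 with thickness 29, and the 379 mm backrest starts at the seat top, so the overall height is 430 + 29 + 379 = 838 mm.


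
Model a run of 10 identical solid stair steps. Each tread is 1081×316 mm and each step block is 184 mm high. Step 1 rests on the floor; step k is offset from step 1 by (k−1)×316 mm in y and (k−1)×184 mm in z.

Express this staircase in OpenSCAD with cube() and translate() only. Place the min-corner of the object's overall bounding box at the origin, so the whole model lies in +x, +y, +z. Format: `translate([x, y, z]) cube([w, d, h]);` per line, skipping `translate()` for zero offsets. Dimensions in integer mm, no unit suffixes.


cube([1081, 316, 184]);
translate([0, 316, 184]) cube([1081, 316, 184]);
translate([0, 632, 368]) cube([1081, 316, 184]);
translate([0, 948, 552]) cube([1081, 316, 184]);
translate([0, 1264, 736]) cube([1081, 316, 184]);
translate([0, 1580, 920]) cube([1081, 316, 184]);
translate([0, 1896, 1104]) cube([1081, 316, 184]);
translate([0, 2212, 1288]) cube([1081, 316, 184]);
translate([0, 2528, 1472]) cube([1081, 316, 184]);
translate([0, 2844, 1656]) cube([1081, 316, 184]);


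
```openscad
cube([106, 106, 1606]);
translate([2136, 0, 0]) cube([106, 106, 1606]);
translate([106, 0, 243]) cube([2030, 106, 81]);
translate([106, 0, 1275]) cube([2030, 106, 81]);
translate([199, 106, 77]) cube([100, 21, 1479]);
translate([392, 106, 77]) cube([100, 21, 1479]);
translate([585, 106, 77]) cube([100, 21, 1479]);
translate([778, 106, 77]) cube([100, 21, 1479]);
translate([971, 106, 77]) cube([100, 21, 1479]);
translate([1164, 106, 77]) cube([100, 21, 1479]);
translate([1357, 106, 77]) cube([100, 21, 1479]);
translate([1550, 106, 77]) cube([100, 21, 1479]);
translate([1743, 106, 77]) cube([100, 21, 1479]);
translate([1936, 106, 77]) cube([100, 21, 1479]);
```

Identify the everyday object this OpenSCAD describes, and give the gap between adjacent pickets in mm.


A fence section. The picket gap is 93 mm.

Two posts, two rails, 10 pickets — a fence section. Span 2030 mm holds 10 pickets of 100 mm with 11 equal gaps: ⌊(2030 − 10·100) / 11⌋ = 93 mm.


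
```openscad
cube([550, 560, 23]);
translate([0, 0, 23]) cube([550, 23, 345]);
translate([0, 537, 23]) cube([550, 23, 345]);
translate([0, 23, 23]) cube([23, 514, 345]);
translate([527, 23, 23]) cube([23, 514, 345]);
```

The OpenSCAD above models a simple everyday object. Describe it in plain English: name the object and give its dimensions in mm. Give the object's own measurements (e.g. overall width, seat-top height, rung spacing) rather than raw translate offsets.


An open-topped rectangular box: outside dimensions 550×560×368 mm, with a uniform wall and base thickness of 23 mm. The base is a full 550×560 slab on the floor; four walls sit on top of the base. The front and back walls (the −y and +y sides) span the full width; the two side walls fit between them.


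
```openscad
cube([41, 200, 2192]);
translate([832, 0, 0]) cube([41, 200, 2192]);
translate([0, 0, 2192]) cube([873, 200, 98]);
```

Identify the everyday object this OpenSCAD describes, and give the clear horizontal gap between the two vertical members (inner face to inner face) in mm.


A door frame. The clear opening width is 791 mm.

Two 2192 mm tall posts with a header on top — a door frame. The left jamb is 41 mm wide at x = 0; the right jamb starts at x = 832. The clear opening is 832 − 41 = 791 mm.


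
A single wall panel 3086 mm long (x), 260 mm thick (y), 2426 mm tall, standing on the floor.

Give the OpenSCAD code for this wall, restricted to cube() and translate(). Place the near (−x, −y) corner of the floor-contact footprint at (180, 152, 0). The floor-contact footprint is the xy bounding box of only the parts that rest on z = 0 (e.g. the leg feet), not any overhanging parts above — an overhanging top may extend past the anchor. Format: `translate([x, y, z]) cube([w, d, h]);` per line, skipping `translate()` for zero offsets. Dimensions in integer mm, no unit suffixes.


translate([180, 152, 0]) cube([3086, 260, 2426]);


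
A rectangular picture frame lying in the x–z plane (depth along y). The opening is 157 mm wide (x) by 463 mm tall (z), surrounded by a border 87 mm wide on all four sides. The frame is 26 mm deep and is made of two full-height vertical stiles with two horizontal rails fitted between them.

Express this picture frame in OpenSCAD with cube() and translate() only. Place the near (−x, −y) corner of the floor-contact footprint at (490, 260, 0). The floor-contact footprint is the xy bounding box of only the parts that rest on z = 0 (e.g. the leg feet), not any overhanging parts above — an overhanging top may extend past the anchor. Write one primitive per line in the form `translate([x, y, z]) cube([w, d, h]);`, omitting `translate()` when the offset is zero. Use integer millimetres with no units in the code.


translate([490, 260, 0]) cube([87, 26, 637]);
translate([734, 260, 0]) cube([87, 26, 637]);
translate([577, 260, 0]) cube([157, 26, 87]);
translate([577, 260, 550]) cube([157, 26, 87]);


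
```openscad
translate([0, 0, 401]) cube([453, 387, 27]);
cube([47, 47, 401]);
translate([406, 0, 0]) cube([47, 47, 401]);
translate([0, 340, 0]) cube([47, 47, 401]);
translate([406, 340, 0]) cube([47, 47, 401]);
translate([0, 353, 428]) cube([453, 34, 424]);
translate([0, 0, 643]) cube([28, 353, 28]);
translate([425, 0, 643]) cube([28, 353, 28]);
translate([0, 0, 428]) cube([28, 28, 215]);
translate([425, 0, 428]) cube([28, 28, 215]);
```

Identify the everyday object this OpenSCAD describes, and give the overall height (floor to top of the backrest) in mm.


A chair. The overall height is 852 mm.

A slab on four corner posts with a tall panel at the back — a chair. The seat slab sits at z = 401 with thickness 27, and the 424 mm backrest starts at the seat top, so the overall height is 401 + 27 + 424 = 852 mm.


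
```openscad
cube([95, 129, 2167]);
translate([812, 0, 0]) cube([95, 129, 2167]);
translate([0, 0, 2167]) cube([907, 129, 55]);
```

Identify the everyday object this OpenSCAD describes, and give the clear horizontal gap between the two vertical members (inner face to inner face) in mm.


A door frame. The clear opening width is 717 mm.

Two 2167 mm tall posts with a header on top — a door frame. The left jamb is 95 mm wide at x = 0; the right jamb starts at x = 812. The clear opening is 812 − 95 = 717 mm.


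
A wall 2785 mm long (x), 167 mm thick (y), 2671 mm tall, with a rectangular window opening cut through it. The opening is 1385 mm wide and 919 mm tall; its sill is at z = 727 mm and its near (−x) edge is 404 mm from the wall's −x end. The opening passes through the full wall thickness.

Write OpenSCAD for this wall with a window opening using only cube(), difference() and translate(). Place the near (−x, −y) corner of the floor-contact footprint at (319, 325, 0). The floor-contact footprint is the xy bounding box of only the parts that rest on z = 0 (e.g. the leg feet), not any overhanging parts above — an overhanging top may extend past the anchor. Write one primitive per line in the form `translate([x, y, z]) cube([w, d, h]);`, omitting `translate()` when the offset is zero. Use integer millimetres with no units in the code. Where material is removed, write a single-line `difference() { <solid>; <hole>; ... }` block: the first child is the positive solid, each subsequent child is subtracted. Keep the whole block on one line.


difference() { translate([319, 325, 0]) cube([2785, 167, 2671]); translate([723, 325, 727]) cube([1385, 167, 919]); }


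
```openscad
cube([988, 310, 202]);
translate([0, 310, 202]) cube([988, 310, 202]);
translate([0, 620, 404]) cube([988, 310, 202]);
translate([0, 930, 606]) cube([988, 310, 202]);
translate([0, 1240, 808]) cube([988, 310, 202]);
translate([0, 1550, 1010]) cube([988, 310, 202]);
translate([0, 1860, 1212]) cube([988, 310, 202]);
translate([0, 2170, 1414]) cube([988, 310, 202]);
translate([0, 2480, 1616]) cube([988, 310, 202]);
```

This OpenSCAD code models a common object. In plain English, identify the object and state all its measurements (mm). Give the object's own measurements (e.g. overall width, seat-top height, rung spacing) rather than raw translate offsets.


A straight staircase of 9 solid steps. Each step is 988 mm wide (x), 310 mm deep (y, the going) and 202 mm tall (the rise). The first step rests on the floor; each subsequent step sits one going further in +y and one rise higher in +z, directly behind and above the previous step with no overlap.


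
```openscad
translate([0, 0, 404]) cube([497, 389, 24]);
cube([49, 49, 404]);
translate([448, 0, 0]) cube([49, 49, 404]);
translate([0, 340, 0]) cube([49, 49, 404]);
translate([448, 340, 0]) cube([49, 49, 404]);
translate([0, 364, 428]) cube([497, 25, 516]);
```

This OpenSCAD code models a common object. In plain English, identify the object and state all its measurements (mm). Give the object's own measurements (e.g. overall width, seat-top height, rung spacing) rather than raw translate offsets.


A chair. The seat is a 497×389×24 mm slab with its top at z = 428 mm, on four 49×49 mm corner legs (flush with the seat edges, standing on z = 0). A flat backrest 25 mm thick, 516 mm tall, spans the full seat width and rises from the seat top along its +y edge, rear face flush with the rear of the seat.


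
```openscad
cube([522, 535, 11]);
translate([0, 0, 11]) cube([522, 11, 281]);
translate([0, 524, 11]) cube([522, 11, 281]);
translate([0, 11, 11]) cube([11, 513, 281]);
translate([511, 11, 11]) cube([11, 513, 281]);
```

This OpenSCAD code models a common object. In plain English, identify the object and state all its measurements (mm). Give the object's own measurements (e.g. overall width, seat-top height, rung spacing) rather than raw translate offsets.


An open-topped rectangular box: outside dimensions 522×535×292 mm, with a uniform wall and base thickness of 11 mm. The base is a full 522×535 slab on the floor; four walls sit on top of the base. The front and back walls (the −y and +y sides) span the full width; the two side walls fit between them.


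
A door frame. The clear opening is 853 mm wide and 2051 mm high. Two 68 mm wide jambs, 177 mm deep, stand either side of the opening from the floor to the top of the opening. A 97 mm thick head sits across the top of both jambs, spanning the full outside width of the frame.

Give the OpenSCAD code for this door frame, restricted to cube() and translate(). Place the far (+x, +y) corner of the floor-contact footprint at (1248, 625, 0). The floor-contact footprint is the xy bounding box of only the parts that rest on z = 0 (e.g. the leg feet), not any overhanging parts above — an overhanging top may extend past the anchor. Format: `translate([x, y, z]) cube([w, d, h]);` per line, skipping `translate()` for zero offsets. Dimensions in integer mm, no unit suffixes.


translate([259, 448, 0]) cube([68, 177, 2051]);
translate([1180, 448, 0]) cube([68, 177, 2051]);
translate([259, 448, 2051]) cube([989, 177, 97]);


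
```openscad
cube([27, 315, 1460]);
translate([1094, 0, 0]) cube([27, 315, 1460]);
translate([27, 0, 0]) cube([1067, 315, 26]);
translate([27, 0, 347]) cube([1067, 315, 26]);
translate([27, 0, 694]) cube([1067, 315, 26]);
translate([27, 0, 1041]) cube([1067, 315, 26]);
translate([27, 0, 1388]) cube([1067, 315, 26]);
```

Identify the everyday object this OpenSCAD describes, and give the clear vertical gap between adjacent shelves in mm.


A bookshelf. The clear shelf gap is 321 mm.

Two tall side panels with 5 horizontal boards between them — a bookshelf. The first two shelf undersides are at z = 0 and z = 347; with shelf thickness 26, the clear gap is 347 − 0 − 26 = 321 mm.


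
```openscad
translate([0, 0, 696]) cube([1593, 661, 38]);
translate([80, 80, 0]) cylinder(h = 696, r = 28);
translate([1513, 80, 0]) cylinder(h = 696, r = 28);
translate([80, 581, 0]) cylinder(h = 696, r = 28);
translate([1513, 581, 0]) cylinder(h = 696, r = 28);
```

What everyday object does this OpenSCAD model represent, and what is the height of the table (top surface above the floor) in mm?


A table. The table height is 734 mm.

A 1593×661×38 slab sits at z = 696 on four Ø56 mm round legs — a table. The top surface is at 696 + 38 = 734 mm.


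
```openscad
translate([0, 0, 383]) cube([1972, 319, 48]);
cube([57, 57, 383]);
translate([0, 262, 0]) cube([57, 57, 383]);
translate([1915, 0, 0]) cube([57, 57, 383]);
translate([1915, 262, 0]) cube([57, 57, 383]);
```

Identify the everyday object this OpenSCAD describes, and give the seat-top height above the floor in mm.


A bench. The seat-top height is 431 mm.

A long slab on four corner posts — a bench. The slab sits at z = 383 with thickness 48, so the top is 383 + 48 = 431 mm.


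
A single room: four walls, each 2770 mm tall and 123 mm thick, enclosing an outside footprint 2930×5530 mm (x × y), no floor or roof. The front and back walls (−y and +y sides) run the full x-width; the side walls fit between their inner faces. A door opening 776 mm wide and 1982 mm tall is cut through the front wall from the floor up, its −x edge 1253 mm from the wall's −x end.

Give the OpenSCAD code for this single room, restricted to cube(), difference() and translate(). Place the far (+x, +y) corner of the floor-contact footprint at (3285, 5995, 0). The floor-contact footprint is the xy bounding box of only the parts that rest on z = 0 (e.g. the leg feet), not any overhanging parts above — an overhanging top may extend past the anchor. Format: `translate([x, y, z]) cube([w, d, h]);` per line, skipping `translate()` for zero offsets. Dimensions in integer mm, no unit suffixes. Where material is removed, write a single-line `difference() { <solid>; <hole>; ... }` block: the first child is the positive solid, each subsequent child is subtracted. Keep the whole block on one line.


difference() { translate([355, 465, 0]) cube([2930, 123, 2770]); translate([1608, 465, 0]) cube([776, 123, 1982]); }
translate([355, 5872, 0]) cube([2930, 123, 2770]);
translate([355, 588, 0]) cube([123, 5284, 2770]);
translate([3162, 588, 0]) cube([123, 5284, 2770]);


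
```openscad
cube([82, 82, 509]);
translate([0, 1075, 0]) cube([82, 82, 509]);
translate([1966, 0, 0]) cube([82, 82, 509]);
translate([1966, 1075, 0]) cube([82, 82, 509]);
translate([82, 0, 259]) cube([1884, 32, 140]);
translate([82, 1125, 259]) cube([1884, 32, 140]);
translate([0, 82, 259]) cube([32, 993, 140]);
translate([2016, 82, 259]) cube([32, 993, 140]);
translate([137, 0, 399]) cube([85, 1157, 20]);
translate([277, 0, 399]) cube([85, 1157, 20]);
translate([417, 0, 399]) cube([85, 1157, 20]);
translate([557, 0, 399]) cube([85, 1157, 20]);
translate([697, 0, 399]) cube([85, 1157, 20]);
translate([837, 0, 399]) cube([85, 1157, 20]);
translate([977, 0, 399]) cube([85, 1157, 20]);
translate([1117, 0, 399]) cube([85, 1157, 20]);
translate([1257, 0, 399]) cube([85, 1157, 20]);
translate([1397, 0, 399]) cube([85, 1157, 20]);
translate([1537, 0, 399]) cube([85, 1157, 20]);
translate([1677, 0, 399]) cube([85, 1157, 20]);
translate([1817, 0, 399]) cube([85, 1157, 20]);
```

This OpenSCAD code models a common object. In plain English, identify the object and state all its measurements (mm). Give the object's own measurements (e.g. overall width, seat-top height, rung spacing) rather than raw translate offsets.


A bed frame 2048 mm long (x) by 1157 mm wide (y). Four 82×82 mm corner posts, 509 mm tall, at the corners of the footprint. Four rails of 32 mm thickness and 140 mm height run between adjacent posts with their undersides at z = 259 mm, their outer faces flush with the outside of the frame (the two x-running rails run between the posts' inner faces; the two y-running rails run between the posts' inner faces). 13 slats, each 85 mm wide (x) and 20 mm thick, lie across the top of the two x-running rails, running the full 1157 mm width of the frame in y; along x they sit between the end posts with a 55 mm gap after the −x posts and between neighbouring slats, leaving 64 mm before the +x posts.


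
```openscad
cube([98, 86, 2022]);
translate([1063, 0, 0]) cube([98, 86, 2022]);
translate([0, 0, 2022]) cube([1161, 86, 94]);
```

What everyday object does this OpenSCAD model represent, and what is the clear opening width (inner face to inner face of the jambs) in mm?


A door frame. The clear opening width is 965 mm.

Two 2022 mm tall posts with a header on top — a door frame. The left jamb is 98 mm wide at x = 0; the right jamb starts at x = 1063. The clear opening is 1063 − 98 = 965 mm.


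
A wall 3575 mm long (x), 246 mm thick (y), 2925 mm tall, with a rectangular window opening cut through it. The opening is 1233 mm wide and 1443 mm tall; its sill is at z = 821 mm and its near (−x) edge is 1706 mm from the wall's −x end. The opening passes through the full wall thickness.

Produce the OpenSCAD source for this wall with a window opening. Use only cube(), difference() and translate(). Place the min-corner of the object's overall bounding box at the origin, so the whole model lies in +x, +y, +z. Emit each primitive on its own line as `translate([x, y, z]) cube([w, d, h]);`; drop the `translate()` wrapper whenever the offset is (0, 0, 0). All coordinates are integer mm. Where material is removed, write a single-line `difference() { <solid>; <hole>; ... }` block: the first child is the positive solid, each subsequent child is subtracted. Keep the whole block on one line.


difference() { cube([3575, 246, 2925]); translate([1706, 0, 821]) cube([1233, 246, 1443]); }


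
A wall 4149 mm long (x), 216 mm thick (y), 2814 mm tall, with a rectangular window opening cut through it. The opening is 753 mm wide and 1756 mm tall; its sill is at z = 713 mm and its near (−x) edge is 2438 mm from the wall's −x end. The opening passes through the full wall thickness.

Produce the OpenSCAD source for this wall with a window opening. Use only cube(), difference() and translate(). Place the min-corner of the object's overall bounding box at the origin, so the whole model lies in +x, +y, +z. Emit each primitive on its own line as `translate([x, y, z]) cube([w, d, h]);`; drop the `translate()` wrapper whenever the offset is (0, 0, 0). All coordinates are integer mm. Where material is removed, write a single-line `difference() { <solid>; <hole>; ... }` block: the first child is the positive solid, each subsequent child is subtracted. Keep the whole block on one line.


difference() { cube([4149, 216, 2814]); translate([2438, 0, 713]) cube([753, 216, 1756]); }


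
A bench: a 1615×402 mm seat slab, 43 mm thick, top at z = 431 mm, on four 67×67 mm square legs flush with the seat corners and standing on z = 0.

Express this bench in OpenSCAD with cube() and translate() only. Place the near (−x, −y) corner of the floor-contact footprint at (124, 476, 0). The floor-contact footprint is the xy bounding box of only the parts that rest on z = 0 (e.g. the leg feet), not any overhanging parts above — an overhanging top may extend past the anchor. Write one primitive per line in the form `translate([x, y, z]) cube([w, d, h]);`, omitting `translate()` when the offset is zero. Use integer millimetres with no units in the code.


translate([124, 476, 388]) cube([1615, 402, 43]);
translate([124, 476, 0]) cube([67, 67, 388]);
translate([124, 811, 0]) cube([67, 67, 388]);
translate([1672, 476, 0]) cube([67, 67, 388]);
translate([1672, 811, 0]) cube([67, 67, 388]);


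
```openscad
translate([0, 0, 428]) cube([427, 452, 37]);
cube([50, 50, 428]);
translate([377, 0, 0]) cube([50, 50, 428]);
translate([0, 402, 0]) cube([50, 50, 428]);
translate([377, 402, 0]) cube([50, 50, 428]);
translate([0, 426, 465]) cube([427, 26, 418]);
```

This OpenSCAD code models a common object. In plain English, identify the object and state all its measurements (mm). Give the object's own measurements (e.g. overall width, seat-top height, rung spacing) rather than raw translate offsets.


A chair. The seat is a 427×452×37 mm slab with its top at z = 465 mm, on four 50×50 mm corner legs (flush with the seat edges, standing on z = 0). A flat backrest 26 mm thick, 418 mm tall, spans the full seat width and rises from the seat top along its +y edge, rear face flush with the rear of the seat.


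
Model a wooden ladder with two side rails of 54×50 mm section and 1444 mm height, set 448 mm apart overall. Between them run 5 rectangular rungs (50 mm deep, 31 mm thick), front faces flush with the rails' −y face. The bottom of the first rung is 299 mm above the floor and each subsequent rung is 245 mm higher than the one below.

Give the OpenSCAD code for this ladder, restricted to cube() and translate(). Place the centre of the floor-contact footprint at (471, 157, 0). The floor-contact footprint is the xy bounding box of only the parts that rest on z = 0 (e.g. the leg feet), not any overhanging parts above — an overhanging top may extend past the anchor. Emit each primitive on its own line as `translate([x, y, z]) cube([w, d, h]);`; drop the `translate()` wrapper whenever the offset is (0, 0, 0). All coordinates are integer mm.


translate([247, 132, 0]) cube([54, 50, 1444]);
translate([641, 132, 0]) cube([54, 50, 1444]);
translate([301, 132, 299]) cube([340, 50, 31]);
translate([301, 132, 544]) cube([340, 50, 31]);
translate([301, 132, 789]) cube([340, 50, 31]);
translate([301, 132, 1034]) cube([340, 50, 31]);
translate([301, 132, 1279]) cube([340, 50, 31]);


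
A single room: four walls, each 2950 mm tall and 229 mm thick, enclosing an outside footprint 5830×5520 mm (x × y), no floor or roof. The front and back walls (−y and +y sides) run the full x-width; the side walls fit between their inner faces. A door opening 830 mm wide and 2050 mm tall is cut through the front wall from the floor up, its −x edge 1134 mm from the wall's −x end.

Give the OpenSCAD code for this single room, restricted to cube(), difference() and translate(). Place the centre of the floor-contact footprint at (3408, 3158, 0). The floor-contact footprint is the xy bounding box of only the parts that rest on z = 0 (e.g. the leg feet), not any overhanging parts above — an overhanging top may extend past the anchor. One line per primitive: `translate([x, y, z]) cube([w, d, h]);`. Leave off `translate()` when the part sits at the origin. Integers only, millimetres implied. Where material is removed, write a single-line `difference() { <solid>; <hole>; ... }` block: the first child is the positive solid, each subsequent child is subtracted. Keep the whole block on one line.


difference() { translate([493, 398, 0]) cube([5830, 229, 2950]); translate([1627, 398, 0]) cube([830, 229, 2050]); }
translate([493, 5689, 0]) cube([5830, 229, 2950]);
translate([493, 627, 0]) cube([229, 5062, 2950]);
translate([6094, 627, 0]) cube([229, 5062, 2950]);


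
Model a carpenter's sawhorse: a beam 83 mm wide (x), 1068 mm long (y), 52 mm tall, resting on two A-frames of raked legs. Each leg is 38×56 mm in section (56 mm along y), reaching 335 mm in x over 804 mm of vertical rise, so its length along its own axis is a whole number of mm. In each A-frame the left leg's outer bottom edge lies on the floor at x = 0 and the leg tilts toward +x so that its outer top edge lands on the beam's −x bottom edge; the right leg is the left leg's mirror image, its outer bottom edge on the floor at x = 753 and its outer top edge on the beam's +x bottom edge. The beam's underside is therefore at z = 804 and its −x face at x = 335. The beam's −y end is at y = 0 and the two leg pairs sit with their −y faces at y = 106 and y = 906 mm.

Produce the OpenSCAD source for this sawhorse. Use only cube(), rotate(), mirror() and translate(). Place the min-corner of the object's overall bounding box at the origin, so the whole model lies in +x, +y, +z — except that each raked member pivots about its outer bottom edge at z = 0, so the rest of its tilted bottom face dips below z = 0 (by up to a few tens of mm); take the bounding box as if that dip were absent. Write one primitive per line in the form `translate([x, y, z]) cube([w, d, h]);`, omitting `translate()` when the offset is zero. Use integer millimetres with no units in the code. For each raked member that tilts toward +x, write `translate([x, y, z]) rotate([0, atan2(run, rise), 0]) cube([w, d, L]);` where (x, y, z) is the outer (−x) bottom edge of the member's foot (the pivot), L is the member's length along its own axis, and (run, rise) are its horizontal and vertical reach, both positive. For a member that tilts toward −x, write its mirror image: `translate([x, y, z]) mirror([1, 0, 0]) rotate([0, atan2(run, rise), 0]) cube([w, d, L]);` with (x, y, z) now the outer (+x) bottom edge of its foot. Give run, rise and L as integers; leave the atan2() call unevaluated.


// leg length = √(335² + 804²) = 871
// right-leg outer foot x = 2·335 + 83 = 753
// beam min-corner = (335, 0, 804)
translate([335, 0, 804]) cube([83, 1068, 52]);
translate([0, 106, 0]) rotate([0, atan2(335, 804), 0]) cube([38, 56, 871]);
translate([753, 106, 0]) mirror([1, 0, 0]) rotate([0, atan2(335, 804), 0]) cube([38, 56, 871]);
translate([0, 906, 0]) rotate([0, atan2(335, 804), 0]) cube([38, 56, 871]);
translate([753, 906, 0]) mirror([1, 0, 0]) rotate([0, atan2(335, 804), 0]) cube([38, 56, 871]);


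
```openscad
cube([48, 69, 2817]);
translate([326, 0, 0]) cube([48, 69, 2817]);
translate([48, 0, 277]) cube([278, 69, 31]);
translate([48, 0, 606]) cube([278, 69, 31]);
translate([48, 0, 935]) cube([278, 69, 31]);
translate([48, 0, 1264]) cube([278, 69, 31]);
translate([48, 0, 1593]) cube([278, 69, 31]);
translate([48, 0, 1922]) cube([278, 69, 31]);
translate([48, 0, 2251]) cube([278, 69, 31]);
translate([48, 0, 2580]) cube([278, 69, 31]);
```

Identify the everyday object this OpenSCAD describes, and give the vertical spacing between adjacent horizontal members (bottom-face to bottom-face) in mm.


A ladder. The rung spacing is 329 mm.

Two tall 48×69 posts with 8 short bars between them — a ladder. Adjacent rungs sit at z = 277 and z = 606, so the spacing is 606 − 277 = 329 mm.


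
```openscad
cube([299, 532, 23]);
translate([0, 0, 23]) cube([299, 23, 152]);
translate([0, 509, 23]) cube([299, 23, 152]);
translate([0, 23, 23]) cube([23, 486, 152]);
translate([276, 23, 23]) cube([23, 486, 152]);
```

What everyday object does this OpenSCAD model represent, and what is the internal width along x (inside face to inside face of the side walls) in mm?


An open box. The internal width is 253 mm.

A 299×532 base slab with four walls standing on it — an open box. The base is 299 mm wide and the walls are 23 mm thick, so the internal width is 299 − 2 × 23 = 253 mm.
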